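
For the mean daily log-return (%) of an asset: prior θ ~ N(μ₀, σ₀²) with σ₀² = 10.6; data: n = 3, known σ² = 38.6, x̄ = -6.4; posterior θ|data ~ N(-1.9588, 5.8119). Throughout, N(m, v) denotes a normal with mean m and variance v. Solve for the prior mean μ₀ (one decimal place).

With known observation variance, the Normal–Normal posterior has precision τ_n = τ₀ + n/σ² and mean μ_n = (τ₀μ₀ + (n/σ²)x̄)/τ_n.
Here τ₀ = 1/10.6 = 0.094340 and τ_data = 3/38.6 = 0.077720, so τ_n = 0.172060.
Rearranging for μ₀: μ₀ = (μ_n·τ_n − τ_data·x̄)/τ₀ = (-1.9588·0.172060 − 0.077720·-6.4) / 0.094340 = 0.160377/0.094340 ≈ 1.7.

μ₀ = 1.7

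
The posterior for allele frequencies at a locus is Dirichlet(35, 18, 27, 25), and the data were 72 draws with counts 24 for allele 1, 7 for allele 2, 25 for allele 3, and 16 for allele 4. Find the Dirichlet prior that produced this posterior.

Dirichlet(11, 11, 2, 9)

For a Dirichlet(α) prior with multinomial counts c, the posterior is Dirichlet(α + c) componentwise.
Subtract each count from the matching posterior parameter: 35−24=11, 18−7=11, 27−25=2, 25−16=9.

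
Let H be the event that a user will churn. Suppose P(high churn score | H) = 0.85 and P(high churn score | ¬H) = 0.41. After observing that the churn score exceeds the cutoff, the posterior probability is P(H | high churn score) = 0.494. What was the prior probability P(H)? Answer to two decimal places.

P(H) = 0.32

Bayes' rule in odds form gives O(H|E) = O(H)·[P(E|H)/P(E|¬H)], hence O(H) = O(H|E)/LR.
Posterior odds = 0.494/(1−0.494) = 0.9763. LR = 0.85/0.41 = 2.0732.
Prior odds = 0.9763/2.0732 = 0.4709, so P(H) = 0.4709/(1+0.4709) ≈ 0.32.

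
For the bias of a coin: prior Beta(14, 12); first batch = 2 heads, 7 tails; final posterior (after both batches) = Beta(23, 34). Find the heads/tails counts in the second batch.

7 heads and 15 tails

Sequential conjugate updates are equivalent to a single update on the pooled data, so total successes = posterior α − prior α and total failures = posterior β − prior β.
Total across both batches: 23−14=9 heads, 34−12=22 tails.
Subtract the first batch: 9−2=7 heads and 22−7=15 tails.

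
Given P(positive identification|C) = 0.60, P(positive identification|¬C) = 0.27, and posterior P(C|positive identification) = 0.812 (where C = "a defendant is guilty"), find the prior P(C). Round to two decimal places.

P(C) = 0.66

Bayes' rule in odds form gives O(C|E) = O(C)·[P(E|C)/P(E|¬C)], hence O(C) = O(C|E)/LR.
Posterior odds = 0.812/(1−0.812) = 4.3191. LR = 0.60/0.27 = 2.2222.
Prior odds = 4.3191/2.2222 = 1.9436, so P(C) = 1.9436/(1+1.9436) ≈ 0.66.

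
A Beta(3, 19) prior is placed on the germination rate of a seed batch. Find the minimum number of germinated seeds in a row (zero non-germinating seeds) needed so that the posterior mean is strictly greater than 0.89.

After k germinated seeds and 0 non-germinating seeds the posterior is Beta(3+k, 19), with mean (3+k)/(3+19+k).
Set (3+k)/(22+k) > 0.89 and solve: k > (0.89·22 − 3)/(1 − 0.89) = 150.727.
The smallest integer exceeding 150.727 is 151.

k = 151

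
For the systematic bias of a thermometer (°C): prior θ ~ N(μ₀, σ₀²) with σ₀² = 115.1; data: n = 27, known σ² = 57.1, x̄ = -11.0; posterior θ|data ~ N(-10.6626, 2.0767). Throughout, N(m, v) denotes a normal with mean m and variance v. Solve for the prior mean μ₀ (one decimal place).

The posterior mean is a precision-weighted average: μ_n = (τ₀μ₀ + τ_data·x̄)/(τ₀+τ_data), with τ₀=1/σ₀² and τ_data=n/σ².
Here τ₀ = 1/115.1 = 0.008688 and τ_data = 27/57.1 = 0.472855, so τ_n = 0.481543.
Rearranging for μ₀: μ₀ = (μ_n·τ_n − τ_data·x̄)/τ₀ = (-10.6626·0.481543 − 0.472855·-11.0) / 0.008688 = 0.066905/0.008688 ≈ 7.7.

μ₀ = 7.7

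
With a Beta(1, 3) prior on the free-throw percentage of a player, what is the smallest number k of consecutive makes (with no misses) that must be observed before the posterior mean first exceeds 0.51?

After k makes and 0 misses the posterior is Beta(1+k, 3), with mean (1+k)/(1+3+k).
Set (1+k)/(4+k) > 0.51 and solve: k > (0.51·4 − 1)/(1 − 0.51) = 2.122.
The smallest integer exceeding 2.122 is 3, and checking k=3: (4)/(7) = 0.5714 > 0.51.

k = 3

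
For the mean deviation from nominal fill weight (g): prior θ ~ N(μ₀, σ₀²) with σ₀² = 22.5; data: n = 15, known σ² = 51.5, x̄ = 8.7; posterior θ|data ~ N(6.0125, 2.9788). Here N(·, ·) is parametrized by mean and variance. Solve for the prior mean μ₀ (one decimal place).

μ₀ = -11.6

With known observation variance, the Normal–Normal posterior has precision τ_n = τ₀ + n/σ² and mean μ_n = (τ₀μ₀ + (n/σ²)x̄)/τ_n.
Here τ₀ = 1/22.5 = 0.044444 and τ_data = 15/51.5 = 0.291262, so τ_n = 0.335706.
Rearranging for μ₀: μ₀ = (μ_n·τ_n − τ_data·x̄)/τ₀ = (6.0125·0.335706 − 0.291262·8.7) / 0.044444 = -0.515547/0.044444 ≈ -11.6.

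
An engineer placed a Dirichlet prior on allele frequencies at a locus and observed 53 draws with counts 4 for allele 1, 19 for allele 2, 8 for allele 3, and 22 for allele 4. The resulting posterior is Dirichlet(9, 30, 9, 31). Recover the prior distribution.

Dirichlet(5, 11, 1, 9)

For a Dirichlet(α) prior with multinomial counts c, the posterior is Dirichlet(α + c) componentwise.
Subtract each count from the matching posterior parameter: 9−4=5, 30−19=11, 9−8=1, 31−22=9.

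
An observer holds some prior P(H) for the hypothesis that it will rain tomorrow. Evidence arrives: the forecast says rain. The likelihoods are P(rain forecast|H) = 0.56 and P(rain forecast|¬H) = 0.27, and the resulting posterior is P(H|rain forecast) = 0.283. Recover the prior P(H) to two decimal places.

P(H) = 0.16

Bayes' rule in odds form gives O(H|E) = O(H)·[P(E|H)/P(E|¬H)], hence O(H) = O(H|E)/LR.
Posterior odds = 0.283/(1−0.283) = 0.3947. LR = 0.56/0.27 = 2.0741.
Prior odds = 0.3947/2.0741 = 0.1903, so P(H) = 0.1903/(1+0.1903) ≈ 0.16.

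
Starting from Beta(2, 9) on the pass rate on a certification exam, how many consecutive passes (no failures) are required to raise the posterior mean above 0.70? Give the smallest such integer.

k = 20

After k passes and 0 failures the posterior is Beta(2+k, 9), with mean (2+k)/(2+9+k).
Set (2+k)/(11+k) > 0.70 and solve: k > (0.70·11 − 2)/(1 − 0.70) = 19.000.
The smallest integer exceeding 19.000 is 20.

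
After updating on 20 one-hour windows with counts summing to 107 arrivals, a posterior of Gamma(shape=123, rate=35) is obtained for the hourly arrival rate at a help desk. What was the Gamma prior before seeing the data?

Gamma–Poisson conjugacy: posterior shape = α + Σxᵢ, posterior rate = β + n.
So α = 123 − 107 = 16 and β = 35 − 20 = 15.

Gamma(shape=16, rate=15)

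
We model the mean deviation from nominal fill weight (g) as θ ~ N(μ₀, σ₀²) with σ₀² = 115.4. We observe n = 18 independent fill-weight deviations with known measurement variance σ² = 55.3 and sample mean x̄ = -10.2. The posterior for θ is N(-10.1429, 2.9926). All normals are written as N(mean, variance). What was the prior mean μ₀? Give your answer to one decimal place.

μ₀ = -8.0

The posterior mean is a precision-weighted average: μ_n = (τ₀μ₀ + τ_data·x̄)/(τ₀+τ_data), with τ₀=1/σ₀² and τ_data=n/σ².
Here τ₀ = 1/115.4 = 0.008666 and τ_data = 18/55.3 = 0.325497, so τ_n = 0.334163.
Rearranging for μ₀: μ₀ = (μ_n·τ_n − τ_data·x̄)/τ₀ = (-10.1429·0.334163 − 0.325497·-10.2) / 0.008666 = -0.069312/0.008666 ≈ -8.0.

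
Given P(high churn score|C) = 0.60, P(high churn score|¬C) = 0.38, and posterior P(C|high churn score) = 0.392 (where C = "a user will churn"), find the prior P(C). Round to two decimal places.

Bayes' rule in odds form gives O(C|E) = O(C)·[P(E|C)/P(E|¬C)], hence O(C) = O(C|E)/LR.
Posterior odds = 0.392/(1−0.392) = 0.6447. LR = 0.60/0.38 = 1.5789.
Prior odds = 0.6447/1.5789 = 0.4083, so P(C) = 0.4083/(1+0.4083) ≈ 0.29.

P(C) = 0.29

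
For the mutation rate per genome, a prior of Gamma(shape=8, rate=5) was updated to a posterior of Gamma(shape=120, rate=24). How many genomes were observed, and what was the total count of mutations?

n = 19 genomes with total 112 mutations

Gamma–Poisson conjugacy: posterior shape = α + Σxᵢ, posterior rate = β + n.
Matching: Σxᵢ = 120 − 8 = 112 and n = 24 − 5 = 19.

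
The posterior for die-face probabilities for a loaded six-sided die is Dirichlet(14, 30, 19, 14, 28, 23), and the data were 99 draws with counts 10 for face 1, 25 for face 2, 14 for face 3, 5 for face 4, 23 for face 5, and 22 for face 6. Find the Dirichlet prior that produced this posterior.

Dirichlet(4, 5, 5, 9, 5, 1)

For a Dirichlet(α) prior with multinomial counts c, the posterior is Dirichlet(α + c) componentwise.
Subtract each count from the matching posterior parameter: 14−10=4, 30−25=5, 19−14=5, 14−5=9, 28−23=5, 23−22=1.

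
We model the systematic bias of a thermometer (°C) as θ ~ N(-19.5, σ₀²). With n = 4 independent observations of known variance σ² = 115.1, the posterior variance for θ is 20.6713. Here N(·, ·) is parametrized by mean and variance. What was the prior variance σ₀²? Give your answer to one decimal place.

σ₀² = 73.4

Posterior precision equals prior precision plus data precision: 1/σ_n² = 1/σ₀² + n/σ².
So 1/σ₀² = 1/20.6713 − 4/115.1 = 0.048376 − 0.034752 = 0.013624.
Hence σ₀² = 1/0.013624 ≈ 73.4.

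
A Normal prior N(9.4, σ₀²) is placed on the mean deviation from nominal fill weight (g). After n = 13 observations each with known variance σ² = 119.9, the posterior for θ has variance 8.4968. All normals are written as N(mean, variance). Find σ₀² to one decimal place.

For the Normal–Normal model with known σ², precisions add: τ_n = τ₀ + n/σ².
So 1/σ₀² = 1/8.4968 − 13/119.9 = 0.117691 − 0.108424 = 0.009267.
Hence σ₀² = 1/0.009267 ≈ 107.9.

σ₀² = 107.9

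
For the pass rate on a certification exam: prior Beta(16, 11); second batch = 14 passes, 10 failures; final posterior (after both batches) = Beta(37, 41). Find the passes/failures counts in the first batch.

7 passes and 20 failures

Because Beta–binomial updating is additive in the counts, the combined data contributed (α_post−α_prior, β_post−β_prior) successes and failures.
Total across both batches: 37−16=21 passes, 41−11=30 failures.
Subtract the second batch: 21−14=7 passes and 30−10=20 failures.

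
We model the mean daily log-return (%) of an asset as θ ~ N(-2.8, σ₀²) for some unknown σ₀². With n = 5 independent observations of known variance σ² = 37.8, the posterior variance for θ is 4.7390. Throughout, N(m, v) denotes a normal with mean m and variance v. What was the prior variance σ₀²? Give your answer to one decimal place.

For the Normal–Normal model with known σ², precisions add: τ_n = τ₀ + n/σ².
So 1/σ₀² = 1/4.7390 − 5/37.8 = 0.211015 − 0.132275 = 0.078740.
Hence σ₀² = 1/0.078740 ≈ 12.7.

σ₀² = 12.7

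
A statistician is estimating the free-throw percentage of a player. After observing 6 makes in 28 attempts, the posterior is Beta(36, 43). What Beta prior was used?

Beta(30, 21)

Beta is conjugate to the binomial likelihood: posterior = Beta(α+s, β+f).
Subtract the data counts: 36−6=30, 43−22=21.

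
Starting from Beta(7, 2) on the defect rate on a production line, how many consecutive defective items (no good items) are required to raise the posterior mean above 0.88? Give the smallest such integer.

k = 8

After k defective items and 0 good items the posterior is Beta(7+k, 2), with mean (7+k)/(7+2+k).
Set (7+k)/(9+k) > 0.88 and solve: k > (0.88·9 − 7)/(1 − 0.88) = 7.667.
The smallest integer exceeding 7.667 is 8, and checking k=8: (15)/(17) = 0.8824 > 0.88.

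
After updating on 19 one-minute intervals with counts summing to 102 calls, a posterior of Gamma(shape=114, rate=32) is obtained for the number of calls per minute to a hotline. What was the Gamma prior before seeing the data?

Gamma(shape=12, rate=13)

A Gamma(α, β) prior (rate parametrization) on a Poisson rate with n observations summing to S gives posterior Gamma(α+S, β+n).
So α = 114 − 102 = 12 and β = 32 − 19 = 13.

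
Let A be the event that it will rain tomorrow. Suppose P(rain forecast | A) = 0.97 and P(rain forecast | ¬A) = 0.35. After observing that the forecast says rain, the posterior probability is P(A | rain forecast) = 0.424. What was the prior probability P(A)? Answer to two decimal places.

Bayes' rule in odds form gives O(A|E) = O(A)·[P(E|A)/P(E|¬A)], hence O(A) = O(A|E)/LR.
Posterior odds = 0.424/(1−0.424) = 0.7361. LR = 0.97/0.35 = 2.7714.
Prior odds = 0.7361/2.7714 = 0.2656, so P(A) = 0.2656/(1+0.2656) ≈ 0.21.

P(A) = 0.21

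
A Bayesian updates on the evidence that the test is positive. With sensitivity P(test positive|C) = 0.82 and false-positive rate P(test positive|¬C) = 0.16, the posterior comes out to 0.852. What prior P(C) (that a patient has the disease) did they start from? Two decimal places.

Bayes' rule in odds form gives O(C|E) = O(C)·[P(E|C)/P(E|¬C)], hence O(C) = O(C|E)/LR.
Posterior odds = 0.852/(1−0.852) = 5.7568. LR = 0.82/0.16 = 5.1250.
Prior odds = 5.7568/5.1250 = 1.1233, so P(C) = 1.1233/(1+1.1233) ≈ 0.53.

P(C) = 0.53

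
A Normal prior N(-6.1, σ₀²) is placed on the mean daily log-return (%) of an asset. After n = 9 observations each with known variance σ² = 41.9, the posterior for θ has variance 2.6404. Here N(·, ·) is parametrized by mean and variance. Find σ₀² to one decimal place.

Posterior precision equals prior precision plus data precision: 1/σ_n² = 1/σ₀² + n/σ².
So 1/σ₀² = 1/2.6404 − 9/41.9 = 0.378730 − 0.214797 = 0.163933.
Hence σ₀² = 1/0.163933 ≈ 6.1.

σ₀² = 6.1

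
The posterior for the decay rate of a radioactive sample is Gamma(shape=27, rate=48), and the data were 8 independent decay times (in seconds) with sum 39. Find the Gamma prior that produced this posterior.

Gamma–exponential conjugacy: posterior shape = α + n, posterior rate = β + Σtᵢ.
So α = 27 − 8 = 19 and β = 48 − 39 = 9.

Gamma(shape=19, rate=9)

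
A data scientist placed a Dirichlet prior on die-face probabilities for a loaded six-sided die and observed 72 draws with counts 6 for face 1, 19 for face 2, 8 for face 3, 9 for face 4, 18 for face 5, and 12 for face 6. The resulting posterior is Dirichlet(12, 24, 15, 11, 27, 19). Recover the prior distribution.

For a Dirichlet(α) prior with multinomial counts c, the posterior is Dirichlet(α + c) componentwise.
Subtract each count from the matching posterior parameter: 12−6=6, 24−19=5, 15−8=7, 11−9=2, 27−18=9, 19−12=7.

Dirichlet(6, 5, 7, 2, 9, 7)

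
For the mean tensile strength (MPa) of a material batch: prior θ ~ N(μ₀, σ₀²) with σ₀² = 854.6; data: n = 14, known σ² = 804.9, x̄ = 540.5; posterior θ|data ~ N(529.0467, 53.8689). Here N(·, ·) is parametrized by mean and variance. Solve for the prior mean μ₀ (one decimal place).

The posterior mean is a precision-weighted average: μ_n = (τ₀μ₀ + τ_data·x̄)/(τ₀+τ_data), with τ₀=1/σ₀² and τ_data=n/σ².
Here τ₀ = 1/854.6 = 0.001170 and τ_data = 14/804.9 = 0.017393, so τ_n = 0.018563.
Rearranging for μ₀: μ₀ = (μ_n·τ_n − τ_data·x̄)/τ₀ = (529.0467·0.018563 − 0.017393·540.5) / 0.001170 = 0.419777/0.001170 ≈ 358.8.

μ₀ = 358.8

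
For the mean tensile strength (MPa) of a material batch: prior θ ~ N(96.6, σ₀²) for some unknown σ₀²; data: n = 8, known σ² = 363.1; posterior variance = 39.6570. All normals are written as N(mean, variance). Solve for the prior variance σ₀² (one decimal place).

σ₀² = 314.1

Posterior precision equals prior precision plus data precision: 1/σ_n² = 1/σ₀² + n/σ².
So 1/σ₀² = 1/39.6570 − 8/363.1 = 0.025216 − 0.022032 = 0.003184.
Hence σ₀² = 1/0.003184 ≈ 314.1.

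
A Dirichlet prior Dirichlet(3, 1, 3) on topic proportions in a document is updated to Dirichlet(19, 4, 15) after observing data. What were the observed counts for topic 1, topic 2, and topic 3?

counts (16, 3, 12)

For a Dirichlet(α) prior with multinomial counts c, the posterior is Dirichlet(α + c) componentwise.
Counts are posterior − prior componentwise: 19−3=16, 4−1=3, 15−3=12.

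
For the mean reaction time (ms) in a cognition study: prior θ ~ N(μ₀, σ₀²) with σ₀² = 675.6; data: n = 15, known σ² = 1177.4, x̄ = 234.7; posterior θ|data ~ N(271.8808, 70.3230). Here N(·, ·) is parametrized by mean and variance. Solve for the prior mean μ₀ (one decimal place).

μ₀ = 591.9

The posterior mean is a precision-weighted average: μ_n = (τ₀μ₀ + τ_data·x̄)/(τ₀+τ_data), with τ₀=1/σ₀² and τ_data=n/σ².
Here τ₀ = 1/675.6 = 0.001480 and τ_data = 15/1177.4 = 0.012740, so τ_n = 0.014220.
Rearranging for μ₀: μ₀ = (μ_n·τ_n − τ_data·x̄)/τ₀ = (271.8808·0.014220 − 0.012740·234.7) / 0.001480 = 0.876067/0.001480 ≈ 591.9.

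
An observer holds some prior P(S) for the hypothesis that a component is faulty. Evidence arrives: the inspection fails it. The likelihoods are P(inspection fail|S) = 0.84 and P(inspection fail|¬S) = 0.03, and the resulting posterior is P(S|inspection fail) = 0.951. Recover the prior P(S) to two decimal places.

P(S) = 0.41

Bayes' rule in odds form gives O(S|E) = O(S)·[P(E|S)/P(E|¬S)], hence O(S) = O(S|E)/LR.
Posterior odds = 0.951/(1−0.951) = 19.4082. LR = 0.84/0.03 = 28.0000.
Prior odds = 19.4082/28.0000 = 0.6932, so P(S) = 0.6932/(1+0.6932) ≈ 0.41.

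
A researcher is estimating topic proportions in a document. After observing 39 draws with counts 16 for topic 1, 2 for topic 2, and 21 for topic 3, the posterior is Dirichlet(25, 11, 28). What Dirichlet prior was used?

For a Dirichlet(α) prior with multinomial counts c, the posterior is Dirichlet(α + c) componentwise.
Subtract each count from the matching posterior parameter: 25−16=9, 11−2=9, 28−21=7.

Dirichlet(9, 9, 7)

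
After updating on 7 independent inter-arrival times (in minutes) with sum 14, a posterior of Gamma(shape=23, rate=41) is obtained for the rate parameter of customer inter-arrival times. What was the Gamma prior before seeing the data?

Gamma–exponential conjugacy: posterior shape = α + n, posterior rate = β + Σtᵢ.
So α = 23 − 7 = 16 and β = 41 − 14 = 27.

Gamma(shape=16, rate=27)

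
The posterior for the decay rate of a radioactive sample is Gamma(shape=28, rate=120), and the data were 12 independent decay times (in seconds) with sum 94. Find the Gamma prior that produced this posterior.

Gamma–exponential conjugacy: posterior shape = α + n, posterior rate = β + Σtᵢ.
So α = 28 − 12 = 16 and β = 120 − 94 = 26.

Gamma(shape=16, rate=26)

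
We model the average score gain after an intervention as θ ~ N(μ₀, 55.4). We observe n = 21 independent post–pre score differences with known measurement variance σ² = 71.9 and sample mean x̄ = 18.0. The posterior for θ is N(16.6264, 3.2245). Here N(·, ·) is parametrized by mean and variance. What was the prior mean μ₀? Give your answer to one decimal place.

The posterior mean is a precision-weighted average: μ_n = (τ₀μ₀ + τ_data·x̄)/(τ₀+τ_data), with τ₀=1/σ₀² and τ_data=n/σ².
Here τ₀ = 1/55.4 = 0.018051 and τ_data = 21/71.9 = 0.292072, so τ_n = 0.310123.
Rearranging for μ₀: μ₀ = (μ_n·τ_n − τ_data·x̄)/τ₀ = (16.6264·0.310123 − 0.292072·18.0) / 0.018051 = -0.101067/0.018051 ≈ -5.6.

μ₀ = -5.6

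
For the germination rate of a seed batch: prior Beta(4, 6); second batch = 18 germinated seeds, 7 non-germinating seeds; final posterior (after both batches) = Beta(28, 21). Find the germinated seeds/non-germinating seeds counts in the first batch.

Sequential conjugate updates are equivalent to a single update on the pooled data, so total successes = posterior α − prior α and total failures = posterior β − prior β.
Total across both batches: 28−4=24 germinated seeds, 21−6=15 non-germinating seeds.
Subtract the second batch: 24−18=6 germinated seeds and 15−7=8 non-germinating seeds.

6 germinated seeds and 8 non-germinating seeds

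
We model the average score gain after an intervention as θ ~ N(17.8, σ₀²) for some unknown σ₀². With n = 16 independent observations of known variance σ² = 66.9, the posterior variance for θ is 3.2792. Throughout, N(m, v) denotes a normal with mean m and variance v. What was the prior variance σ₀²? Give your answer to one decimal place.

σ₀² = 15.2

For the Normal–Normal model with known σ², precisions add: τ_n = τ₀ + n/σ².
So 1/σ₀² = 1/3.2792 − 16/66.9 = 0.304952 − 0.239163 = 0.065789.
Hence σ₀² = 1/0.065789 ≈ 15.2.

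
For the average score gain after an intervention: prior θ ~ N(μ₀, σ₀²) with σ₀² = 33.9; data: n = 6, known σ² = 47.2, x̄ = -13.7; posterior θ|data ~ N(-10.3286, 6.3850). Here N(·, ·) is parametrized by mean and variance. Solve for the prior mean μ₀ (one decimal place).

The posterior mean is a precision-weighted average: μ_n = (τ₀μ₀ + τ_data·x̄)/(τ₀+τ_data), with τ₀=1/σ₀² and τ_data=n/σ².
Here τ₀ = 1/33.9 = 0.029499 and τ_data = 6/47.2 = 0.127119, so τ_n = 0.156618.
Rearranging for μ₀: μ₀ = (μ_n·τ_n − τ_data·x̄)/τ₀ = (-10.3286·0.156618 − 0.127119·-13.7) / 0.029499 = 0.123886/0.029499 ≈ 4.2.

μ₀ = 4.2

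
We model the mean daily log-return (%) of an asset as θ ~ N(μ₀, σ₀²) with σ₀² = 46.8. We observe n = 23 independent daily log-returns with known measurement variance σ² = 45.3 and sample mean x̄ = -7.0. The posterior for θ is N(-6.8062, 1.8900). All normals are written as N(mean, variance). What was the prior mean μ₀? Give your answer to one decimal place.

With known observation variance, the Normal–Normal posterior has precision τ_n = τ₀ + n/σ² and mean μ_n = (τ₀μ₀ + (n/σ²)x̄)/τ_n.
Here τ₀ = 1/46.8 = 0.021368 and τ_data = 23/45.3 = 0.507726, so τ_n = 0.529094.
Rearranging for μ₀: μ₀ = (μ_n·τ_n − τ_data·x̄)/τ₀ = (-6.8062·0.529094 − 0.507726·-7.0) / 0.021368 = -0.047038/0.021368 ≈ -2.2.

μ₀ = -2.2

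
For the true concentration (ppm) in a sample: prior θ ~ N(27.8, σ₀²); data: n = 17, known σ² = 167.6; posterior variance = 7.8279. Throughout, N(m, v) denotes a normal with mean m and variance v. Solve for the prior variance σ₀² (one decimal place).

σ₀² = 38.0

Posterior precision equals prior precision plus data precision: 1/σ_n² = 1/σ₀² + n/σ².
So 1/σ₀² = 1/7.8279 − 17/167.6 = 0.127748 − 0.101432 = 0.026316.
Hence σ₀² = 1/0.026316 ≈ 38.0.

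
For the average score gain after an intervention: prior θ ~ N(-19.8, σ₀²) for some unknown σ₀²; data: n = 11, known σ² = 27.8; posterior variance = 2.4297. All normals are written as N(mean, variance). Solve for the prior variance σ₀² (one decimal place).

σ₀² = 62.9

Posterior precision equals prior precision plus data precision: 1/σ_n² = 1/σ₀² + n/σ².
So 1/σ₀² = 1/2.4297 − 11/27.8 = 0.411573 − 0.395683 = 0.015890.
Hence σ₀² = 1/0.015890 ≈ 62.9.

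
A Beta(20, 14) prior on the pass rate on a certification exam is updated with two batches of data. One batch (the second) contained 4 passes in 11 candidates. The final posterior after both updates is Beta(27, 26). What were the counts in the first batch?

Because Beta–binomial updating is additive in the counts, the combined data contributed (α_post−α_prior, β_post−β_prior) successes and failures.
Total across both batches: 27−20=7 passes, 26−14=12 failures.
Subtract the second batch: 7−4=3 passes and 12−7=5 failures.

3 passes and 5 failures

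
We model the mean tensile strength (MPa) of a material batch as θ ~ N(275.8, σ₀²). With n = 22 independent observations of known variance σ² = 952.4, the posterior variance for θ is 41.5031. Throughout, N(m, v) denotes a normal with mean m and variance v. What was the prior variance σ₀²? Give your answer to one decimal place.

For the Normal–Normal model with known σ², precisions add: τ_n = τ₀ + n/σ².
So 1/σ₀² = 1/41.5031 − 22/952.4 = 0.024095 − 0.023100 = 0.000995.
Hence σ₀² = 1/0.000995 ≈ 1005.0.

σ₀² = 1005.0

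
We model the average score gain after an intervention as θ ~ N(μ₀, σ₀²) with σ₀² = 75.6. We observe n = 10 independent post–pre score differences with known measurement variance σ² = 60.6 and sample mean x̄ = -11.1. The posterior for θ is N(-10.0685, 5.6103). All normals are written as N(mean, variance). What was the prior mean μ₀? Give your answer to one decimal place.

With known observation variance, the Normal–Normal posterior has precision τ_n = τ₀ + n/σ² and mean μ_n = (τ₀μ₀ + (n/σ²)x̄)/τ_n.
Here τ₀ = 1/75.6 = 0.013228 and τ_data = 10/60.6 = 0.165017, so τ_n = 0.178245.
Rearranging for μ₀: μ₀ = (μ_n·τ_n − τ_data·x̄)/τ₀ = (-10.0685·0.178245 − 0.165017·-11.1) / 0.013228 = 0.037029/0.013228 ≈ 2.8.

μ₀ = 2.8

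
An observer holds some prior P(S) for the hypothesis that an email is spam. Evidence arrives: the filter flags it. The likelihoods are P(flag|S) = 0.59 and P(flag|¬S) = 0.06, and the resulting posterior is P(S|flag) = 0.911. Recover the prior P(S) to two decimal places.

Bayes' rule in odds form gives O(S|E) = O(S)·[P(E|S)/P(E|¬S)], hence O(S) = O(S|E)/LR.
Posterior odds = 0.911/(1−0.911) = 10.2360. LR = 0.59/0.06 = 9.8333.
Prior odds = 10.2360/9.8333 = 1.0410, so P(S) = 1.0410/(1+1.0410) ≈ 0.51.

P(S) = 0.51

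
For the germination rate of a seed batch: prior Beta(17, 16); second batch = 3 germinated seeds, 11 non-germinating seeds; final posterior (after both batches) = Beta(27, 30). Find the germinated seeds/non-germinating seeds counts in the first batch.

7 germinated seeds and 3 non-germinating seeds

Sequential conjugate updates are equivalent to a single update on the pooled data, so total successes = posterior α − prior α and total failures = posterior β − prior β.
Total across both batches: 27−17=10 germinated seeds, 30−16=14 non-germinating seeds.
Subtract the second batch: 10−3=7 germinated seeds and 14−11=3 non-germinating seeds.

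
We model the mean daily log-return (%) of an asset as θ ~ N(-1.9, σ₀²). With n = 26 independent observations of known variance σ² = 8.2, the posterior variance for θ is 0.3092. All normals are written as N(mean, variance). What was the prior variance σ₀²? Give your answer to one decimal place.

Posterior precision equals prior precision plus data precision: 1/σ_n² = 1/σ₀² + n/σ².
So 1/σ₀² = 1/0.3092 − 26/8.2 = 3.234153 − 3.170732 = 0.063421.
Hence σ₀² = 1/0.063421 ≈ 15.8.

σ₀² = 15.8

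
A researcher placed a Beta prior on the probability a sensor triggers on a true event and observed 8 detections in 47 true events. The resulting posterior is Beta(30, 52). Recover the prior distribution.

Beta(22, 13)

Beta is conjugate to the binomial likelihood: posterior = Beta(α+s, β+f).
So α = 30 − 8 = 22 and β = 52 − 39 = 13.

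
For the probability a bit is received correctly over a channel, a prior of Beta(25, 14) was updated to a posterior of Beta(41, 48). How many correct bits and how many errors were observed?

16 correct bits and 34 errors

A Beta(α, β) prior with s successes and f failures in binomial data gives a Beta(α+s, β+f) posterior.
So s = 41 − 25 = 16 and f = 48 − 14 = 34.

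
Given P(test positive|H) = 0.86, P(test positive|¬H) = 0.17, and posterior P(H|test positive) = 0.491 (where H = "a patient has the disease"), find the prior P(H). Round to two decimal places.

P(H) = 0.16

Bayes' rule in odds form gives O(H|E) = O(H)·[P(E|H)/P(E|¬H)], hence O(H) = O(H|E)/LR.
Posterior odds = 0.491/(1−0.491) = 0.9646. LR = 0.86/0.17 = 5.0588.
Prior odds = 0.9646/5.0588 = 0.1907, so P(H) = 0.1907/(1+0.1907) ≈ 0.16.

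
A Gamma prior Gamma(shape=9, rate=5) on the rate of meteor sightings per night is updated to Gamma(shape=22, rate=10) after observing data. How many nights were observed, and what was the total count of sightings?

n = 5 nights with total 13 sightings

Gamma–Poisson conjugacy: posterior shape = α + Σxᵢ, posterior rate = β + n.
Matching: Σxᵢ = 22 − 9 = 13 and n = 10 − 5 = 5.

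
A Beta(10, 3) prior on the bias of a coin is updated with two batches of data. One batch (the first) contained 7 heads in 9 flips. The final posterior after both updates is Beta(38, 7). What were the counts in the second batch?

21 heads and 2 tails

Sequential conjugate updates are equivalent to a single update on the pooled data, so total successes = posterior α − prior α and total failures = posterior β − prior β.
Total across both batches: 38−10=28 heads, 7−3=4 tails.
Subtract the first batch: 28−7=21 heads and 4−2=2 tails.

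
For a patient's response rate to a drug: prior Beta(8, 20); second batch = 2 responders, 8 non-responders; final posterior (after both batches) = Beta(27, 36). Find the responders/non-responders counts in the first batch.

17 responders and 8 non-responders

Sequential conjugate updates are equivalent to a single update on the pooled data, so total successes = posterior α − prior α and total failures = posterior β − prior β.
Total across both batches: 27−8=19 responders, 36−20=16 non-responders.
Subtract the second batch: 19−2=17 responders and 16−8=8 non-responders.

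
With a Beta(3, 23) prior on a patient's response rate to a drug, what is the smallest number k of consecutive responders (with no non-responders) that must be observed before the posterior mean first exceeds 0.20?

k = 3

After k responders and 0 non-responders the posterior is Beta(3+k, 23), with mean (3+k)/(3+23+k).
Set (3+k)/(26+k) > 0.20 and solve: k > (0.20·26 − 3)/(1 − 0.20) = 2.750.
The smallest integer exceeding 2.750 is 3, and checking k=3: (6)/(29) = 0.2069 > 0.20.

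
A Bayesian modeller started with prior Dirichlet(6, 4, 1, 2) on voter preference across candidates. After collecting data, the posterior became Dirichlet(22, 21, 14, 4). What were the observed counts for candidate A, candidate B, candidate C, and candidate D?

For a Dirichlet(α) prior with multinomial counts c, the posterior is Dirichlet(α + c) componentwise.
Counts are posterior − prior componentwise: 22−6=16, 21−4=17, 14−1=13, 4−2=2.

counts (16, 17, 13, 2)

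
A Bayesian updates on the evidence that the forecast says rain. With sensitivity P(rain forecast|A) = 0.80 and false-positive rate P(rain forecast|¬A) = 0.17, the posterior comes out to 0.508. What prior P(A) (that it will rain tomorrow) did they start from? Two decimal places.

P(A) = 0.18

In odds form, posterior odds = prior odds × likelihood ratio, so prior odds = posterior odds ÷ LR.
Posterior odds = 0.508/(1−0.508) = 1.0325. LR = 0.80/0.17 = 4.7059.
Prior odds = 1.0325/4.7059 = 0.2194, so P(A) = 0.2194/(1+0.2194) ≈ 0.18.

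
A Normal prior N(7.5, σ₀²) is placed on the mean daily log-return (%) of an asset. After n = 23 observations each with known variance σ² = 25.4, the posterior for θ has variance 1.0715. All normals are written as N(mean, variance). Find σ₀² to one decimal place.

σ₀² = 36.0

Posterior precision equals prior precision plus data precision: 1/σ_n² = 1/σ₀² + n/σ².
So 1/σ₀² = 1/1.0715 − 23/25.4 = 0.933271 − 0.905512 = 0.027759.
Hence σ₀² = 1/0.027759 ≈ 36.0.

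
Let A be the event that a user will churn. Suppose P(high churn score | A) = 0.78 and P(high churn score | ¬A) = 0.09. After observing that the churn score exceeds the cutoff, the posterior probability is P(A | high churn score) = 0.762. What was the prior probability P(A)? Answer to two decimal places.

In odds form, posterior odds = prior odds × likelihood ratio, so prior odds = posterior odds ÷ LR.
Posterior odds = 0.762/(1−0.762) = 3.2017. LR = 0.78/0.09 = 8.6667.
Prior odds = 3.2017/8.6667 = 0.3694, so P(A) = 0.3694/(1+0.3694) ≈ 0.27.

P(A) = 0.27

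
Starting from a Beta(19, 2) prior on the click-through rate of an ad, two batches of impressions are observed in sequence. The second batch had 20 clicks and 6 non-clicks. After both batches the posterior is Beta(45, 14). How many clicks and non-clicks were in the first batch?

6 clicks and 6 non-clicks

Sequential conjugate updates are equivalent to a single update on the pooled data, so total successes = posterior α − prior α and total failures = posterior β − prior β.
Total across both batches: 45−19=26 clicks, 14−2=12 non-clicks.
Subtract the second batch: 26−20=6 clicks and 12−6=6 non-clicks.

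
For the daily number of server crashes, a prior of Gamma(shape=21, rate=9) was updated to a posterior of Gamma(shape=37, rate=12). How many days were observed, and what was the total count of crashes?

A Gamma(α, β) prior (rate parametrization) on a Poisson rate with n observations summing to S gives posterior Gamma(α+S, β+n).
Matching: Σxᵢ = 37 − 21 = 16 and n = 12 − 9 = 3.

n = 3 days with total 16 crashes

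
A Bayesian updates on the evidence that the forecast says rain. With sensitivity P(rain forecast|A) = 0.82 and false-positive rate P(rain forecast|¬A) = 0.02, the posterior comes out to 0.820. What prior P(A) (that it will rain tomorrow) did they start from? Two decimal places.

Bayes' rule in odds form gives O(A|E) = O(A)·[P(E|A)/P(E|¬A)], hence O(A) = O(A|E)/LR.
Posterior odds = 0.820/(1−0.820) = 4.5556. LR = 0.82/0.02 = 41.0000.
Prior odds = 4.5556/41.0000 = 0.1111, so P(A) = 0.1111/(1+0.1111) ≈ 0.10.

P(A) = 0.10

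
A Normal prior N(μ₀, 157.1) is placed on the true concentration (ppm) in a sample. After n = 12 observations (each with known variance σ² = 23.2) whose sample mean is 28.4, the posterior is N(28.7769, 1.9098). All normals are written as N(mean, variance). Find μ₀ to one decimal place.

μ₀ = 59.4

The posterior mean is a precision-weighted average: μ_n = (τ₀μ₀ + τ_data·x̄)/(τ₀+τ_data), with τ₀=1/σ₀² and τ_data=n/σ².
Here τ₀ = 1/157.1 = 0.006365 and τ_data = 12/23.2 = 0.517241, so τ_n = 0.523606.
Rearranging for μ₀: μ₀ = (μ_n·τ_n − τ_data·x̄)/τ₀ = (28.7769·0.523606 − 0.517241·28.4) / 0.006365 = 0.378113/0.006365 ≈ 59.4.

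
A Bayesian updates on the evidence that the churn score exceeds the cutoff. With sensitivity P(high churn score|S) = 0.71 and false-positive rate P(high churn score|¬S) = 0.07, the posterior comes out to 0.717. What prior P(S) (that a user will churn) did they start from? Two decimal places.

Bayes' rule in odds form gives O(S|E) = O(S)·[P(E|S)/P(E|¬S)], hence O(S) = O(S|E)/LR.
Posterior odds = 0.717/(1−0.717) = 2.5336. LR = 0.71/0.07 = 10.1429.
Prior odds = 2.5336/10.1429 = 0.2498, so P(S) = 0.2498/(1+0.2498) ≈ 0.20.

P(S) = 0.20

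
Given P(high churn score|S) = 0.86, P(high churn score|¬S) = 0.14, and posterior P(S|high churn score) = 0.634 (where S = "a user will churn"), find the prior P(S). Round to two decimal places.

In odds form, posterior odds = prior odds × likelihood ratio, so prior odds = posterior odds ÷ LR.
Posterior odds = 0.634/(1−0.634) = 1.7322. LR = 0.86/0.14 = 6.1429.
Prior odds = 1.7322/6.1429 = 0.2820, so P(S) = 0.2820/(1+0.2820) ≈ 0.22.

P(S) = 0.22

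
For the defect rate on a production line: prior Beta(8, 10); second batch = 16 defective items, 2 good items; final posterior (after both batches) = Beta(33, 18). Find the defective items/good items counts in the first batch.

9 defective items and 6 good items

Because Beta–binomial updating is additive in the counts, the combined data contributed (α_post−α_prior, β_post−β_prior) successes and failures.
Total across both batches: 33−8=25 defective items, 18−10=8 good items.
Subtract the second batch: 25−16=9 defective items and 8−2=6 good items.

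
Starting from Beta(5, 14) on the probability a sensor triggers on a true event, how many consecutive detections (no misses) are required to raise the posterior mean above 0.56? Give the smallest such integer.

k = 13

After k detections and 0 misses the posterior is Beta(5+k, 14), with mean (5+k)/(5+14+k).
Set (5+k)/(19+k) > 0.56 and solve: k > (0.56·19 − 5)/(1 − 0.56) = 12.818.
The smallest integer exceeding 12.818 is 13, and checking k=13: (18)/(32) = 0.5625 > 0.56.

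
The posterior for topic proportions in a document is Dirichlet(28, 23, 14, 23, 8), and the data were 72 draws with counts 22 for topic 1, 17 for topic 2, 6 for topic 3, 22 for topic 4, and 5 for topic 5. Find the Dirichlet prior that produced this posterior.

For a Dirichlet(α) prior with multinomial counts c, the posterior is Dirichlet(α + c) componentwise.
Subtract each count from the matching posterior parameter: 28−22=6, 23−17=6, 14−6=8, 23−22=1, 8−5=3.

Dirichlet(6, 6, 8, 1, 3)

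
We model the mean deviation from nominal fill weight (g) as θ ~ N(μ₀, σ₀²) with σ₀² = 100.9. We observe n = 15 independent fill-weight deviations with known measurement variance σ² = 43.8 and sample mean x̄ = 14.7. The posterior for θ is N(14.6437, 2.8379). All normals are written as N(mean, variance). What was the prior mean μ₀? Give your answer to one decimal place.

The posterior mean is a precision-weighted average: μ_n = (τ₀μ₀ + τ_data·x̄)/(τ₀+τ_data), with τ₀=1/σ₀² and τ_data=n/σ².
Here τ₀ = 1/100.9 = 0.009911 and τ_data = 15/43.8 = 0.342466, so τ_n = 0.352377.
Rearranging for μ₀: μ₀ = (μ_n·τ_n − τ_data·x̄)/τ₀ = (14.6437·0.352377 − 0.342466·14.7) / 0.009911 = 0.125853/0.009911 ≈ 12.7.

μ₀ = 12.7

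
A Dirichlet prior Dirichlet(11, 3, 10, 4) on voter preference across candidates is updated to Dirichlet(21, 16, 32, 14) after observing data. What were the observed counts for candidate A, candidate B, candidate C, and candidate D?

For a Dirichlet(α) prior with multinomial counts c, the posterior is Dirichlet(α + c) componentwise.
Counts are posterior − prior componentwise: 21−11=10, 16−3=13, 32−10=22, 14−4=10.

counts (10, 13, 22, 10)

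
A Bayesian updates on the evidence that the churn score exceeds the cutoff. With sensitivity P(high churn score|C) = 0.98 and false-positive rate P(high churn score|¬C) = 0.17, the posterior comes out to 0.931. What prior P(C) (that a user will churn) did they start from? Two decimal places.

In odds form, posterior odds = prior odds × likelihood ratio, so prior odds = posterior odds ÷ LR.
Posterior odds = 0.931/(1−0.931) = 13.4928. LR = 0.98/0.17 = 5.7647.
Prior odds = 13.4928/5.7647 = 2.3406, so P(C) = 2.3406/(1+2.3406) ≈ 0.70.

P(C) = 0.70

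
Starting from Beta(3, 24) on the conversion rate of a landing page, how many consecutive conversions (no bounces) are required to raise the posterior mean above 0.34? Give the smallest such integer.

After k conversions and 0 bounces the posterior is Beta(3+k, 24), with mean (3+k)/(3+24+k).
Set (3+k)/(27+k) > 0.34 and solve: k > (0.34·27 − 3)/(1 − 0.34) = 9.364.
The smallest integer exceeding 9.364 is 10.

k = 10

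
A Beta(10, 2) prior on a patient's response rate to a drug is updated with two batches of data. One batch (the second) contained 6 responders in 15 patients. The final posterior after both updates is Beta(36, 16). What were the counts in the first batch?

20 responders and 5 non-responders

Because Beta–binomial updating is additive in the counts, the combined data contributed (α_post−α_prior, β_post−β_prior) successes and failures.
Total across both batches: 36−10=26 responders, 16−2=14 non-responders.
Subtract the second batch: 26−6=20 responders and 14−9=5 non-responders.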